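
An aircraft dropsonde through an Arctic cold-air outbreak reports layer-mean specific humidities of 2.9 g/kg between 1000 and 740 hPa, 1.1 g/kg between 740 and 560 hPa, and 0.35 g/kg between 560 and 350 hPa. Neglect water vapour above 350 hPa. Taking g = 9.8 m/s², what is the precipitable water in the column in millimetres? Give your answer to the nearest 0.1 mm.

Precipitable water is the column-integrated vapour mass per unit area: PW = (1/g) Σ q̄ Δp, with q in kg/kg and Δp in Pa (1 kg/m² of water = 1 mm).
Layer 1000–740 hPa: Δp = 260 hPa = 26000 Pa, q̄ = 0.0029 kg/kg → 0.0029 × 26000 / 9.8 = 7.69 mm
Layer 740–560 hPa: Δp = 180 hPa = 18000 Pa, q̄ = 0.0011 kg/kg → 0.0011 × 18000 / 9.8 = 2.02 mm
Layer 560–350 hPa: Δp = 210 hPa = 21000 Pa, q̄ = 0.00035 kg/kg → 0.00035 × 21000 / 9.8 = 0.75 mm
PW = 7.69 + 2.02 + 0.75 = 10.46 ≈ 10.5 mm.

PW ≈ 10.5 mm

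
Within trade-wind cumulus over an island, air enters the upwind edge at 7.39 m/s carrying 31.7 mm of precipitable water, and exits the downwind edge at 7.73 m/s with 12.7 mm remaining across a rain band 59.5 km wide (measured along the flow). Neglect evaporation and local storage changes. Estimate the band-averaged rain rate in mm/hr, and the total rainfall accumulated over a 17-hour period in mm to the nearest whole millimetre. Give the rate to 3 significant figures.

R ≈ 8.23 mm/hr; total ≈ 140 mm

Column moisture flux per unit crosswind length is F = V × PW.
Inflow: F_in = 7.39 × 31.7 = 234.263 mm·m/s
Outflow: F_out = 7.73 × 12.7 = 98.171 mm·m/s
Steady-state rate R = (F_in − F_out)/L = (234.263 − 98.171) / 59500 m = 2.287e-03 mm/s.
R = 2.287e-03 × 3600 = 8.23 mm/hr.
Over 17 h: total = 8.23 × 17 = 139.91 ≈ 140 mm.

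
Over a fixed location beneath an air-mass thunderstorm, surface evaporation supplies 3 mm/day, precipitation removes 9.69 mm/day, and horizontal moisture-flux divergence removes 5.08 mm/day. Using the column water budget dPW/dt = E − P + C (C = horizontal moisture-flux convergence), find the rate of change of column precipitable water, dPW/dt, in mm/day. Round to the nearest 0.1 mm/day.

dPW/dt = E − P + C = 3 − 9.69 + (-5.08) = -11.8 mm/day.

dPW/dt ≈ -11.8 mm/day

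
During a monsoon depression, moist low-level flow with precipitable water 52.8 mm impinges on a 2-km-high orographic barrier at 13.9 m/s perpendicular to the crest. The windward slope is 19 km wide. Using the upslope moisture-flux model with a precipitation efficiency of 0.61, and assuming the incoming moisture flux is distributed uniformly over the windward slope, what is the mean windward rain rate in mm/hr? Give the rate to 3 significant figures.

Incoming column moisture flux per unit ridge length: F = V × PW = 13.9 × 52.8 = 733.92 mm·m/s.
Spread over the 19 km slope with efficiency ε = 0.61: R = ε·F/W = 0.61 × 733.92 / 19000 m = 2.356e-02 mm/s.
R = 2.356e-02 × 3600 = 84.8 mm/hr.

R ≈ 84.8 mm/hr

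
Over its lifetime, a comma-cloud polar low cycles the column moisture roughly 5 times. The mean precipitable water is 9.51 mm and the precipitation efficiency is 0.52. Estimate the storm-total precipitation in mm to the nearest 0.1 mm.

precipitation ≈ 24.7 mm

Each cycle deposits ε × PW = 0.52 × 9.51 = 4.9452 mm.
Over 5 cycles: 5 × 4.9452 = 24.7 mm.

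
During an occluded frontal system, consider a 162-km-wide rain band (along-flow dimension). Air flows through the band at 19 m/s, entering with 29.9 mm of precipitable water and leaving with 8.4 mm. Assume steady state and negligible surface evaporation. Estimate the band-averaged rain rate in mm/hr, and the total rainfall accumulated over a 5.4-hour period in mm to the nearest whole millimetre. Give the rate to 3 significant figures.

Column moisture flux per unit crosswind length is F = V × PW.
Inflow: F_in = 19 × 29.9 = 568.1 mm·m/s
Outflow: F_out = 19 × 8.4 = 159.6 mm·m/s
Steady-state rate R = (F_in − F_out)/L = (568.1 − 159.6) / 162000 m = 2.522e-03 mm/s.
R = 2.522e-03 × 3600 = 9.08 mm/hr.
Over 5.4 h: total = 9.08 × 5.4 = 49.032 ≈ 49 mm.

R ≈ 9.08 mm/hr; total ≈ 49 mm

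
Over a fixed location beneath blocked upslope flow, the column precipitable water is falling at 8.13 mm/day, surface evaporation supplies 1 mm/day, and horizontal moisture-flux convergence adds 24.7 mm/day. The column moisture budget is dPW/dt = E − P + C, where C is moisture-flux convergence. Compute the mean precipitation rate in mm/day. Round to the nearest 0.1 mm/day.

dPW/dt = -8.13 mm/day.
P = E + C − dPW/dt = 1 + (24.7) − (-8.13) = 33.8 mm/day.

P ≈ 33.8 mm/day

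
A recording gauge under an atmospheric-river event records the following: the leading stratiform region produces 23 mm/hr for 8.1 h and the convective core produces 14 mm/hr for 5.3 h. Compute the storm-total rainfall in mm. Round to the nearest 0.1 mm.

total ≈ 260.5 mm

Total = Σ Rᵢ Δtᵢ = 23 × 8.1 + 14 × 5.3
      = 186.3 + 74.2 = 260.5 mm.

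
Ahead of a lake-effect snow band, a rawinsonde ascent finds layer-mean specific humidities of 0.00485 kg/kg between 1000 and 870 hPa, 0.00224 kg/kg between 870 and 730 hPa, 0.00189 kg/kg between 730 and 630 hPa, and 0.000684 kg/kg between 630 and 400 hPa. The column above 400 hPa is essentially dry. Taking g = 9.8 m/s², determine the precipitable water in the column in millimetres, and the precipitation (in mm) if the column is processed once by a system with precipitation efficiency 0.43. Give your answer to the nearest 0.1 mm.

PW ≈ 13.2 mm; precipitation ≈ 5.7 mm

Precipitable water is the column-integrated vapour mass per unit area: PW = (1/g) Σ q̄ Δp, with q in kg/kg and Δp in Pa (1 kg/m² of water = 1 mm).
Layer 1000–870 hPa: Δp = 130 hPa = 13000 Pa, q̄ = 0.00485 kg/kg → 0.00485 × 13000 / 9.8 = 6.43 mm
Layer 870–730 hPa: Δp = 140 hPa = 14000 Pa, q̄ = 0.00224 kg/kg → 0.00224 × 14000 / 9.8 = 3.20 mm
Layer 730–630 hPa: Δp = 100 hPa = 10000 Pa, q̄ = 0.00189 kg/kg → 0.00189 × 10000 / 9.8 = 1.93 mm
Layer 630–400 hPa: Δp = 230 hPa = 23000 Pa, q̄ = 0.000684 kg/kg → 0.000684 × 23000 / 9.8 = 1.61 mm
PW = 6.43 + 3.20 + 1.93 + 1.61 = 13.17 ≈ 13.2 mm.
Precipitation = ε × PW = 0.43 × 13.2 = 5.7 mm.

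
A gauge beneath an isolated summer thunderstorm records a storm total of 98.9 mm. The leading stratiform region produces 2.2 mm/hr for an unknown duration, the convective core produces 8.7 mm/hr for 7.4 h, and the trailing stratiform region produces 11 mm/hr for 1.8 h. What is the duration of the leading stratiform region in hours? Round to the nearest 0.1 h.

duration ≈ 6.7 h

Known phases: 8.7 × 7.4 + 11 × 1.8 = 64.38 + 19.8 = 84.18 mm.
Remaining depth = 98.9 − 84.18 = 14.72 mm.
Duration = 14.72 / 2.2 = 6.7 h.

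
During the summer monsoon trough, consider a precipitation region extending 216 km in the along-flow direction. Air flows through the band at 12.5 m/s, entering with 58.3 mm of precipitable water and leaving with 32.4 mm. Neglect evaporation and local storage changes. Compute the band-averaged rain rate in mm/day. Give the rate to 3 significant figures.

Column moisture flux per unit crosswind length is F = V × PW.
Inflow: F_in = 12.5 × 58.3 = 728.75 mm·m/s
Outflow: F_out = 12.5 × 32.4 = 405 mm·m/s
Steady-state rate R = (F_in − F_out)/L = (728.75 − 405) / 216000 m = 1.499e-03 mm/s.
R = 1.499e-03 × 3600 × 24 = 130 mm/day.

R ≈ 130 mm/day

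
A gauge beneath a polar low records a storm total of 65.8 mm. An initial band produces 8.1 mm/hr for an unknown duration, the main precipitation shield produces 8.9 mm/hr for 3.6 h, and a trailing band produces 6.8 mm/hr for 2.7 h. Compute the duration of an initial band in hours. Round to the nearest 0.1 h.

duration ≈ 1.9 h

Known phases: 8.9 × 3.6 + 6.8 × 2.7 = 32.04 + 18.36 = 50.4 mm.
Remaining depth = 65.8 − 50.4 = 15.4 mm.
Duration = 15.4 / 8.1 = 1.9 h.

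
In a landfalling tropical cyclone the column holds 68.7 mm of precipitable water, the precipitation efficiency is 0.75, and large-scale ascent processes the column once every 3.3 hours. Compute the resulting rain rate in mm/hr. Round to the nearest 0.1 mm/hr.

Each overturning extracts ε × PW = 0.75 × 68.7 = 51.525 mm.
Rate = ε·PW / τ = 51.525 / 3.3 h = 15.6 mm/hr.

R ≈ 15.6 mm/hr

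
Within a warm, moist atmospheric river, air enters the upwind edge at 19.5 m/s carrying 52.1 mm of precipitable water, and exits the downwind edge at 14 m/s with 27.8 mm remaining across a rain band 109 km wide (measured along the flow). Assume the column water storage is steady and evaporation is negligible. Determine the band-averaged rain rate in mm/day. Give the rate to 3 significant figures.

Column moisture flux per unit crosswind length is F = V × PW.
Inflow: F_in = 19.5 × 52.1 = 1015.95 mm·m/s
Outflow: F_out = 14 × 27.8 = 389.2 mm·m/s
Steady-state rate R = (F_in − F_out)/L = (1015.95 − 389.2) / 109000 m = 5.750e-03 mm/s.
R = 5.750e-03 × 3600 × 24 = 497 mm/day.

R ≈ 497 mm/day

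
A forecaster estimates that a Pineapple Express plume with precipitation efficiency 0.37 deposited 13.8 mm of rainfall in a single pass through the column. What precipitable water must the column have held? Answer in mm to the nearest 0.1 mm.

PW ≈ 37.3 mm

PW = rainfall / ε = 13.8 / 0.37 = 37.3 mm.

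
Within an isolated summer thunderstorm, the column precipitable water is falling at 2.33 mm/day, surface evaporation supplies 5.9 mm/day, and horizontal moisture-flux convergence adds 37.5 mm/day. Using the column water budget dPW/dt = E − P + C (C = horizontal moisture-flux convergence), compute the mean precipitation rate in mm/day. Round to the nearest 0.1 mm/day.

dPW/dt = -2.33 mm/day.
P = E + C − dPW/dt = 5.9 + (37.5) − (-2.33) = 45.7 mm/day.

P ≈ 45.7 mm/day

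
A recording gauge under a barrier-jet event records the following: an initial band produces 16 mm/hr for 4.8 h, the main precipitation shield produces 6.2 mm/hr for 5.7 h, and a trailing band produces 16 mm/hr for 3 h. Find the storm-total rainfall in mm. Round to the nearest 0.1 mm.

Total = Σ Rᵢ Δtᵢ = 16 × 4.8 + 6.2 × 5.7 + 16 × 3
      = 76.8 + 35.34 + 48 = 160.1 mm.

total ≈ 160.1 mm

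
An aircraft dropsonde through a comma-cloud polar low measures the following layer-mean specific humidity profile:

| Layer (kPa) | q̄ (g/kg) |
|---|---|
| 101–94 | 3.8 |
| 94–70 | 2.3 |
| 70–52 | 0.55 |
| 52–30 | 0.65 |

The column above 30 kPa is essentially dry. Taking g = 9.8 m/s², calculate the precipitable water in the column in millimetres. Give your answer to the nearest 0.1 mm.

PW ≈ 10.8 mm

Precipitable water is the column-integrated vapour mass per unit area: PW = (1/g) Σ q̄ Δp, with q in kg/kg and Δp in Pa (1 kg/m² of water = 1 mm).
Layer 101–94 kPa: Δp = 70 hPa = 7000 Pa, q̄ = 0.0038 kg/kg → 0.0038 × 7000 / 9.8 = 2.71 mm
Layer 94–70 kPa: Δp = 240 hPa = 24000 Pa, q̄ = 0.0023 kg/kg → 0.0023 × 24000 / 9.8 = 5.63 mm
Layer 70–52 kPa: Δp = 180 hPa = 18000 Pa, q̄ = 0.00055 kg/kg → 0.00055 × 18000 / 9.8 = 1.01 mm
Layer 52–30 kPa: Δp = 220 hPa = 22000 Pa, q̄ = 0.00065 kg/kg → 0.00065 × 22000 / 9.8 = 1.46 mm
PW = 2.71 + 5.63 + 1.01 + 1.46 = 10.81 ≈ 10.8 mm.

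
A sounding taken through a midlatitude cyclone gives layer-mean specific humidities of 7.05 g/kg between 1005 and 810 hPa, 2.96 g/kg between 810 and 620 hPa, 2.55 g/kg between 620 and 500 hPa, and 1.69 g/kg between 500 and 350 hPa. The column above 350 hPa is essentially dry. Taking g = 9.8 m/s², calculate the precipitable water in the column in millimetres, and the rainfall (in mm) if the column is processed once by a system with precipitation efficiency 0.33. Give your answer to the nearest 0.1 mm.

PW ≈ 25.5 mm; rainfall ≈ 8.4 mm

Precipitable water is the column-integrated vapour mass per unit area: PW = (1/g) Σ q̄ Δp, with q in kg/kg and Δp in Pa (1 kg/m² of water = 1 mm).
Layer 1005–810 hPa: Δp = 195 hPa = 19500 Pa, q̄ = 0.00705 kg/kg → 0.00705 × 19500 / 9.8 = 14.03 mm
Layer 810–620 hPa: Δp = 190 hPa = 19000 Pa, q̄ = 0.00296 kg/kg → 0.00296 × 19000 / 9.8 = 5.74 mm
Layer 620–500 hPa: Δp = 120 hPa = 12000 Pa, q̄ = 0.00255 kg/kg → 0.00255 × 12000 / 9.8 = 3.12 mm
Layer 500–350 hPa: Δp = 150 hPa = 15000 Pa, q̄ = 0.00169 kg/kg → 0.00169 × 15000 / 9.8 = 2.59 mm
PW = 14.03 + 5.74 + 3.12 + 2.59 = 25.48 ≈ 25.5 mm.
Rainfall = ε × PW = 0.33 × 25.5 = 8.4 mm.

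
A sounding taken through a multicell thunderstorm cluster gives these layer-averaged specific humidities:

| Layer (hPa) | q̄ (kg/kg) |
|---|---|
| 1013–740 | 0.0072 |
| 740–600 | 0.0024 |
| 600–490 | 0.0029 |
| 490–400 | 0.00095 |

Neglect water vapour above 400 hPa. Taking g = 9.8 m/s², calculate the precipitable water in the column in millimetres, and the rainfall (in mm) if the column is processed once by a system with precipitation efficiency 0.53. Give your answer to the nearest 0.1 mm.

PW ≈ 27.6 mm; rainfall ≈ 14.6 mm

Precipitable water is the column-integrated vapour mass per unit area: PW = (1/g) Σ q̄ Δp, with q in kg/kg and Δp in Pa (1 kg/m² of water = 1 mm).
Layer 1013–740 hPa: Δp = 273 hPa = 27300 Pa, q̄ = 0.0072 kg/kg → 0.0072 × 27300 / 9.8 = 20.06 mm
Layer 740–600 hPa: Δp = 140 hPa = 14000 Pa, q̄ = 0.0024 kg/kg → 0.0024 × 14000 / 9.8 = 3.43 mm
Layer 600–490 hPa: Δp = 110 hPa = 11000 Pa, q̄ = 0.0029 kg/kg → 0.0029 × 11000 / 9.8 = 3.26 mm
Layer 490–400 hPa: Δp = 90 hPa = 9000 Pa, q̄ = 0.00095 kg/kg → 0.00095 × 9000 / 9.8 = 0.87 mm
PW = 20.06 + 3.43 + 3.26 + 0.87 = 27.62 ≈ 27.6 mm.
Rainfall = ε × PW = 0.53 × 27.6 = 14.6 mm.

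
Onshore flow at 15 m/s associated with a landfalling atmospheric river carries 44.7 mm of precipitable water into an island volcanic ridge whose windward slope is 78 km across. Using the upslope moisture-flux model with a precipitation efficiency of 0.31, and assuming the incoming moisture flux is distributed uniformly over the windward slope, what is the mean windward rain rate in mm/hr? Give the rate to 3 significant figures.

Incoming column moisture flux per unit ridge length: F = V × PW = 15 × 44.7 = 670.5 mm·m/s.
Spread over the 78 km slope with efficiency ε = 0.31: R = ε·F/W = 0.31 × 670.5 / 78000 m = 2.665e-03 mm/s.
R = 2.665e-03 × 3600 = 9.59 mm/hr.

R ≈ 9.59 mm/hr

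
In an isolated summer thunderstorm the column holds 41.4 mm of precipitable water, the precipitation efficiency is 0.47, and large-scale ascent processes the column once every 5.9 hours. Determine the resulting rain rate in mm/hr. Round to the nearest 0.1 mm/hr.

R ≈ 3.3 mm/hr

Each overturning extracts ε × PW = 0.47 × 41.4 = 19.458 mm.
Rate = ε·PW / τ = 19.458 / 5.9 h = 3.3 mm/hr.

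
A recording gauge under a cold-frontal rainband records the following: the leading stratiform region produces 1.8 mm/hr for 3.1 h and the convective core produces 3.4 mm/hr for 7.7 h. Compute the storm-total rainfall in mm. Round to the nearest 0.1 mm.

total ≈ 31.8 mm

Total = Σ Rᵢ Δtᵢ = 1.8 × 3.1 + 3.4 × 7.7
      = 5.58 + 26.18 = 31.8 mm.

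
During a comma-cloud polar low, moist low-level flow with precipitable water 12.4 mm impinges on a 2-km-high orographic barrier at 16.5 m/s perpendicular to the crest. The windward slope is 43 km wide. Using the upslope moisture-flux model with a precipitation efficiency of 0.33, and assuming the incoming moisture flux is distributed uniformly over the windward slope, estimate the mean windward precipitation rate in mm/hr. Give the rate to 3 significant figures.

Incoming column moisture flux per unit ridge length: F = V × PW = 16.5 × 12.4 = 204.6 mm·m/s.
Spread over the 43 km slope with efficiency ε = 0.33: R = ε·F/W = 0.33 × 204.6 / 43000 m = 1.570e-03 mm/s.
R = 1.570e-03 × 3600 = 5.65 mm/hr.

R ≈ 5.65 mm/hr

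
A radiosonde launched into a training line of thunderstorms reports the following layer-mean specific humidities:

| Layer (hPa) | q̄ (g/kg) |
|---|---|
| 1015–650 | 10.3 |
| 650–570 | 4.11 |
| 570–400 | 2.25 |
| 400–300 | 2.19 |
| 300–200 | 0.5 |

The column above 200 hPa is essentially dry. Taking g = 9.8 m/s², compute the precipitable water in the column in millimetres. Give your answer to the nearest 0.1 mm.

PW ≈ 48.4 mm

Precipitable water is the column-integrated vapour mass per unit area: PW = (1/g) Σ q̄ Δp, with q in kg/kg and Δp in Pa (1 kg/m² of water = 1 mm).
Layer 1015–650 hPa: Δp = 365 hPa = 36500 Pa, q̄ = 0.0103 kg/kg → 0.0103 × 36500 / 9.8 = 38.36 mm
Layer 650–570 hPa: Δp = 80 hPa = 8000 Pa, q̄ = 0.00411 kg/kg → 0.00411 × 8000 / 9.8 = 3.36 mm
Layer 570–400 hPa: Δp = 170 hPa = 17000 Pa, q̄ = 0.00225 kg/kg → 0.00225 × 17000 / 9.8 = 3.90 mm
Layer 400–300 hPa: Δp = 100 hPa = 10000 Pa, q̄ = 0.00219 kg/kg → 0.00219 × 10000 / 9.8 = 2.23 mm
Layer 300–200 hPa: Δp = 100 hPa = 10000 Pa, q̄ = 0.0005 kg/kg → 0.0005 × 10000 / 9.8 = 0.51 mm
PW = 38.36 + 3.36 + 3.90 + 2.23 + 0.51 = 48.36 ≈ 48.4 mm.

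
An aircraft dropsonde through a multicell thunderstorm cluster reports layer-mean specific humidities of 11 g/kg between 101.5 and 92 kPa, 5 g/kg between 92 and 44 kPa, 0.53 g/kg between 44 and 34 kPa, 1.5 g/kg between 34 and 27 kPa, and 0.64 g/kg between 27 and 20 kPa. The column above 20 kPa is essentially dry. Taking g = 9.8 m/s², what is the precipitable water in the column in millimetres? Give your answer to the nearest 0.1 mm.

PW ≈ 37.2 mm

Precipitable water is the column-integrated vapour mass per unit area: PW = (1/g) Σ q̄ Δp, with q in kg/kg and Δp in Pa (1 kg/m² of water = 1 mm).
Layer 101.5–92 kPa: Δp = 95 hPa = 9500 Pa, q̄ = 0.011 kg/kg → 0.011 × 9500 / 9.8 = 10.66 mm
Layer 92–44 kPa: Δp = 480 hPa = 48000 Pa, q̄ = 0.005 kg/kg → 0.005 × 48000 / 9.8 = 24.49 mm
Layer 44–34 kPa: Δp = 100 hPa = 10000 Pa, q̄ = 0.00053 kg/kg → 0.00053 × 10000 / 9.8 = 0.54 mm
Layer 34–27 kPa: Δp = 70 hPa = 7000 Pa, q̄ = 0.0015 kg/kg → 0.0015 × 7000 / 9.8 = 1.07 mm
Layer 27–20 kPa: Δp = 70 hPa = 7000 Pa, q̄ = 0.00064 kg/kg → 0.00064 × 7000 / 9.8 = 0.46 mm
PW = 10.66 + 24.49 + 0.54 + 1.07 + 0.46 = 37.22 ≈ 37.2 mm.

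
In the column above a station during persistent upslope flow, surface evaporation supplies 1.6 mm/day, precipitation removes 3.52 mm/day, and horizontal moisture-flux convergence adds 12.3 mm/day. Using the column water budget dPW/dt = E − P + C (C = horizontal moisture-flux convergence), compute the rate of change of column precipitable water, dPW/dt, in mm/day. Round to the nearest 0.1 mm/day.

dPW/dt ≈ 10.4 mm/day

dPW/dt = E − P + C = 1.6 − 3.52 + (12.3) = 10.4 mm/day.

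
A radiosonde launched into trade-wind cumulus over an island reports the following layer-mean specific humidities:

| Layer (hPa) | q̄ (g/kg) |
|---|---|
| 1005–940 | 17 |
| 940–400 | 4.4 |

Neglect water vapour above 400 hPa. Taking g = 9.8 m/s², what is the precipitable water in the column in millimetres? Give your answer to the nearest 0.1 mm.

Precipitable water is the column-integrated vapour mass per unit area: PW = (1/g) Σ q̄ Δp, with q in kg/kg and Δp in Pa (1 kg/m² of water = 1 mm).
Layer 1005–940 hPa: Δp = 65 hPa = 6500 Pa, q̄ = 0.017 kg/kg → 0.017 × 6500 / 9.8 = 11.28 mm
Layer 940–400 hPa: Δp = 540 hPa = 54000 Pa, q̄ = 0.0044 kg/kg → 0.0044 × 54000 / 9.8 = 24.24 mm
PW = 11.28 + 24.24 = 35.52 ≈ 35.5 mm.

PW ≈ 35.5 mm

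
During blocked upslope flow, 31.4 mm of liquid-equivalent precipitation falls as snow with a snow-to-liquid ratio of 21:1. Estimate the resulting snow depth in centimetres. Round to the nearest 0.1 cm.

Snow depth = liquid × ratio = 31.4 mm × 21 = 659.4 mm = 65.9 cm.

snow depth ≈ 65.9 cm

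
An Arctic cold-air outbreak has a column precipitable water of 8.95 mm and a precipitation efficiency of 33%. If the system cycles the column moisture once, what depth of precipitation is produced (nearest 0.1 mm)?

Precipitation = ε × PW = 0.33 × 8.95 = 3.0 mm.

precipitation ≈ 3.0 mm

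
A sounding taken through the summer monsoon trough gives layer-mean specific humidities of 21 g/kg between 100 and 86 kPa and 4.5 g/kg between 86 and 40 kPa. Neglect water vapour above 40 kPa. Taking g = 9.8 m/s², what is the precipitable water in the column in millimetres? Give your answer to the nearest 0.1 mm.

Precipitable water is the column-integrated vapour mass per unit area: PW = (1/g) Σ q̄ Δp, with q in kg/kg and Δp in Pa (1 kg/m² of water = 1 mm).
Layer 100–86 kPa: Δp = 140 hPa = 14000 Pa, q̄ = 0.021 kg/kg → 0.021 × 14000 / 9.8 = 30.00 mm
Layer 86–40 kPa: Δp = 460 hPa = 46000 Pa, q̄ = 0.0045 kg/kg → 0.0045 × 46000 / 9.8 = 21.12 mm
PW = 30.00 + 21.12 = 51.12 ≈ 51.1 mm.

PW ≈ 51.1 mm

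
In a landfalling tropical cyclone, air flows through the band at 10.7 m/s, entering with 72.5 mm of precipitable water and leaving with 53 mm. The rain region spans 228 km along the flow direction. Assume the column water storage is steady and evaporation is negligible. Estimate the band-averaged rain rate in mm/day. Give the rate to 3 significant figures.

R ≈ 79.1 mm/day

Column moisture flux per unit crosswind length is F = V × PW.
Inflow: F_in = 10.7 × 72.5 = 775.75 mm·m/s
Outflow: F_out = 10.7 × 53 = 567.1 mm·m/s
Steady-state rate R = (F_in − F_out)/L = (775.75 − 567.1) / 228000 m = 9.151e-04 mm/s.
R = 9.151e-04 × 3600 × 24 = 79.1 mm/day.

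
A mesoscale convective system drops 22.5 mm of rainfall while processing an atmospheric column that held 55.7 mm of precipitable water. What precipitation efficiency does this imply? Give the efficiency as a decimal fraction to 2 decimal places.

ε ≈ 0.40

ε = rainfall / PW = 22.5 / 55.7 = 0.40.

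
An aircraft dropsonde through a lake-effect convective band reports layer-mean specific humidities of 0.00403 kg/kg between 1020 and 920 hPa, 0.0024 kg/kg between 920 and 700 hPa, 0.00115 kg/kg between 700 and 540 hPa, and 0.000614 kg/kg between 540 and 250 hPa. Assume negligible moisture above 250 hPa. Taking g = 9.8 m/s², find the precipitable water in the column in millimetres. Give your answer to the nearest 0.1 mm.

PW ≈ 13.2 mm

Precipitable water is the column-integrated vapour mass per unit area: PW = (1/g) Σ q̄ Δp, with q in kg/kg and Δp in Pa (1 kg/m² of water = 1 mm).
Layer 1020–920 hPa: Δp = 100 hPa = 10000 Pa, q̄ = 0.00403 kg/kg → 0.00403 × 10000 / 9.8 = 4.11 mm
Layer 920–700 hPa: Δp = 220 hPa = 22000 Pa, q̄ = 0.0024 kg/kg → 0.0024 × 22000 / 9.8 = 5.39 mm
Layer 700–540 hPa: Δp = 160 hPa = 16000 Pa, q̄ = 0.00115 kg/kg → 0.00115 × 16000 / 9.8 = 1.88 mm
Layer 540–250 hPa: Δp = 290 hPa = 29000 Pa, q̄ = 0.000614 kg/kg → 0.000614 × 29000 / 9.8 = 1.82 mm
PW = 4.11 + 5.39 + 1.88 + 1.82 = 13.20 ≈ 13.2 mm.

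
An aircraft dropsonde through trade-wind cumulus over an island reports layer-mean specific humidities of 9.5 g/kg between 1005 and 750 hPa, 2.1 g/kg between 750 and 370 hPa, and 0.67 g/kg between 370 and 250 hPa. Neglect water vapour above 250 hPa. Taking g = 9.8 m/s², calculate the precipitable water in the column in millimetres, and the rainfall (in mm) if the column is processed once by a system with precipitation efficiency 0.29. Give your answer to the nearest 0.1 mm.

PW ≈ 33.7 mm; rainfall ≈ 9.8 mm

Precipitable water is the column-integrated vapour mass per unit area: PW = (1/g) Σ q̄ Δp, with q in kg/kg and Δp in Pa (1 kg/m² of water = 1 mm).
Layer 1005–750 hPa: Δp = 255 hPa = 25500 Pa, q̄ = 0.0095 kg/kg → 0.0095 × 25500 / 9.8 = 24.72 mm
Layer 750–370 hPa: Δp = 380 hPa = 38000 Pa, q̄ = 0.0021 kg/kg → 0.0021 × 38000 / 9.8 = 8.14 mm
Layer 370–250 hPa: Δp = 120 hPa = 12000 Pa, q̄ = 0.00067 kg/kg → 0.00067 × 12000 / 9.8 = 0.82 mm
PW = 24.72 + 8.14 + 0.82 = 33.68 ≈ 33.7 mm.
Rainfall = ε × PW = 0.29 × 33.7 = 9.8 mm.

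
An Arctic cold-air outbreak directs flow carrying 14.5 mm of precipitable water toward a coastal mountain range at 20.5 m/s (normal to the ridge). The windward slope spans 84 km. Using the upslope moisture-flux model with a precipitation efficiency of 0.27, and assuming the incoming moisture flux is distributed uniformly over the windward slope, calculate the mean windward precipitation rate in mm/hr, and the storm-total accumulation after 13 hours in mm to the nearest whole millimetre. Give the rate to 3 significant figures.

Incoming column moisture flux per unit ridge length: F = V × PW = 20.5 × 14.5 = 297.25 mm·m/s.
Spread over the 84 km slope with efficiency ε = 0.27: R = ε·F/W = 0.27 × 297.25 / 84000 m = 9.554e-04 mm/s.
R = 9.554e-04 × 3600 = 3.44 mm/hr.
Over 13 h: total = 3.44 × 13 = 44.72 ≈ 45 mm.

R ≈ 3.44 mm/hr; total ≈ 45 mm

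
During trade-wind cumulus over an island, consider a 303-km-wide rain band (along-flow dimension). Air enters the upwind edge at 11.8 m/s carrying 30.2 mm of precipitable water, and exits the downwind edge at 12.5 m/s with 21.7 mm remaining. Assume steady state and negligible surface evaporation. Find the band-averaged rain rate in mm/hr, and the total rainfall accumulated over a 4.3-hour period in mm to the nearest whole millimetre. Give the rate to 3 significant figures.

Column moisture flux per unit crosswind length is F = V × PW.
Inflow: F_in = 11.8 × 30.2 = 356.36 mm·m/s
Outflow: F_out = 12.5 × 21.7 = 271.25 mm·m/s
Steady-state rate R = (F_in − F_out)/L = (356.36 − 271.25) / 303000 m = 2.809e-04 mm/s.
R = 2.809e-04 × 3600 = 1.01 mm/hr.
Over 4.3 h: total = 1.01 × 4.3 = 4.343 ≈ 4 mm.

R ≈ 1.01 mm/hr; total ≈ 4 mm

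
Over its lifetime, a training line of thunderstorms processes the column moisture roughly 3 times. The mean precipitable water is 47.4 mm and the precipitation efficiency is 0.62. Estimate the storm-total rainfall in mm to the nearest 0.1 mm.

Each cycle deposits ε × PW = 0.62 × 47.4 = 29.388 mm.
Over 3 cycles: 3 × 29.388 = 88.2 mm.

rainfall ≈ 88.2 mm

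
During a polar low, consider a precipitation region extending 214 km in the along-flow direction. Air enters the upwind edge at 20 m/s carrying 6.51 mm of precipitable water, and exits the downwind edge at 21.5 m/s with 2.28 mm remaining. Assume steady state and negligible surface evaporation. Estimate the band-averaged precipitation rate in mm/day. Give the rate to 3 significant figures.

Column moisture flux per unit crosswind length is F = V × PW.
Inflow: F_in = 20 × 6.51 = 130.2 mm·m/s
Outflow: F_out = 21.5 × 2.28 = 49.02 mm·m/s
Steady-state rate R = (F_in − F_out)/L = (130.2 − 49.02) / 214000 m = 3.793e-04 mm/s.
R = 3.793e-04 × 3600 × 24 = 32.8 mm/day.

R ≈ 32.8 mm/day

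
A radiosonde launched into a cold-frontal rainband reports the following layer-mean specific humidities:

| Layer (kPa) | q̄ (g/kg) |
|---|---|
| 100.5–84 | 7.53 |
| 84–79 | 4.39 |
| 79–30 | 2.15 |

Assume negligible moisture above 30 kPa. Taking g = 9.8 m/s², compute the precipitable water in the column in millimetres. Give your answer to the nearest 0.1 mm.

PW ≈ 25.7 mm

Precipitable water is the column-integrated vapour mass per unit area: PW = (1/g) Σ q̄ Δp, with q in kg/kg and Δp in Pa (1 kg/m² of water = 1 mm).
Layer 100.5–84 kPa: Δp = 165 hPa = 16500 Pa, q̄ = 0.00753 kg/kg → 0.00753 × 16500 / 9.8 = 12.68 mm
Layer 84–79 kPa: Δp = 50 hPa = 5000 Pa, q̄ = 0.00439 kg/kg → 0.00439 × 5000 / 9.8 = 2.24 mm
Layer 79–30 kPa: Δp = 490 hPa = 49000 Pa, q̄ = 0.00215 kg/kg → 0.00215 × 49000 / 9.8 = 10.75 mm
PW = 12.68 + 2.24 + 10.75 = 25.67 ≈ 25.7 mm.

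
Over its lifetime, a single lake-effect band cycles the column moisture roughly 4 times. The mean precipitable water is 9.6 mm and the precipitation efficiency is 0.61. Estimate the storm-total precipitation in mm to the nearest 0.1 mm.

Each cycle deposits ε × PW = 0.61 × 9.6 = 5.856 mm.
Over 4 cycles: 4 × 5.856 = 23.4 mm.

precipitation ≈ 23.4 mm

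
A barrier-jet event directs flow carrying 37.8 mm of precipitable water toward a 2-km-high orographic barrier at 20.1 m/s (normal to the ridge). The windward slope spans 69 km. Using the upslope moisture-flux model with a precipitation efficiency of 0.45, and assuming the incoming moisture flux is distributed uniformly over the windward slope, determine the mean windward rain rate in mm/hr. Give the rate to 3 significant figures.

R ≈ 17.8 mm/hr

Incoming column moisture flux per unit ridge length: F = V × PW = 20.1 × 37.8 = 759.78 mm·m/s.
Spread over the 69 km slope with efficiency ε = 0.45: R = ε·F/W = 0.45 × 759.78 / 69000 m = 4.955e-03 mm/s.
R = 4.955e-03 × 3600 = 17.8 mm/hr.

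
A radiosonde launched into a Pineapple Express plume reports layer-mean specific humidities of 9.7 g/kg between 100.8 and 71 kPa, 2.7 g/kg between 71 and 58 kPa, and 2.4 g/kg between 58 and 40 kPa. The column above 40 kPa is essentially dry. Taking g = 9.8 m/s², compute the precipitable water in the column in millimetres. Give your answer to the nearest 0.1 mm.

PW ≈ 37.5 mm

Precipitable water is the column-integrated vapour mass per unit area: PW = (1/g) Σ q̄ Δp, with q in kg/kg and Δp in Pa (1 kg/m² of water = 1 mm).
Layer 100.8–71 kPa: Δp = 298 hPa = 29800 Pa, q̄ = 0.0097 kg/kg → 0.0097 × 29800 / 9.8 = 29.50 mm
Layer 71–58 kPa: Δp = 130 hPa = 13000 Pa, q̄ = 0.0027 kg/kg → 0.0027 × 13000 / 9.8 = 3.58 mm
Layer 58–40 kPa: Δp = 180 hPa = 18000 Pa, q̄ = 0.0024 kg/kg → 0.0024 × 18000 / 9.8 = 4.41 mm
PW = 29.50 + 3.58 + 4.41 = 37.49 ≈ 37.5 mm.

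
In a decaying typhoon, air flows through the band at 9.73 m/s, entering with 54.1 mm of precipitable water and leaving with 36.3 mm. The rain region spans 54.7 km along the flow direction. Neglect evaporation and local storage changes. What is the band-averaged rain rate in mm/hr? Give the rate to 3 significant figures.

Column moisture flux per unit crosswind length is F = V × PW.
Inflow: F_in = 9.73 × 54.1 = 526.393 mm·m/s
Outflow: F_out = 9.73 × 36.3 = 353.199 mm·m/s
Steady-state rate R = (F_in − F_out)/L = (526.393 − 353.199) / 54700 m = 3.166e-03 mm/s.
R = 3.166e-03 × 3600 = 11.4 mm/hr.

R ≈ 11.4 mm/hr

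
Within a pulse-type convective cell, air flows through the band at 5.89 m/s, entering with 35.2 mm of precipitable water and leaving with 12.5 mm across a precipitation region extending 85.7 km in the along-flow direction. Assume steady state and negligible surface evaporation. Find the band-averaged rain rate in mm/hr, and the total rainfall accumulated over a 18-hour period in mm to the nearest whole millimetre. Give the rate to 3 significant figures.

Column moisture flux per unit crosswind length is F = V × PW.
Inflow: F_in = 5.89 × 35.2 = 207.328 mm·m/s
Outflow: F_out = 5.89 × 12.5 = 73.625 mm·m/s
Steady-state rate R = (F_in − F_out)/L = (207.328 − 73.625) / 85700 m = 1.560e-03 mm/s.
R = 1.560e-03 × 3600 = 5.62 mm/hr.
Over 18 h: total = 5.62 × 18 = 101.16 ≈ 101 mm.

R ≈ 5.62 mm/hr; total ≈ 101 mm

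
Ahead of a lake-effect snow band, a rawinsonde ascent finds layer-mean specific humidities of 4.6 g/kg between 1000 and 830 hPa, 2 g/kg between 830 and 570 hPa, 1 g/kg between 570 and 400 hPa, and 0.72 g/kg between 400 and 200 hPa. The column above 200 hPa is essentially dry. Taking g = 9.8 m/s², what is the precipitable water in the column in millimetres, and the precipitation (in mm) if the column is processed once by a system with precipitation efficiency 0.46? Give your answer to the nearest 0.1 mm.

Precipitable water is the column-integrated vapour mass per unit area: PW = (1/g) Σ q̄ Δp, with q in kg/kg and Δp in Pa (1 kg/m² of water = 1 mm).
Layer 1000–830 hPa: Δp = 170 hPa = 17000 Pa, q̄ = 0.0046 kg/kg → 0.0046 × 17000 / 9.8 = 7.98 mm
Layer 830–570 hPa: Δp = 260 hPa = 26000 Pa, q̄ = 0.002 kg/kg → 0.002 × 26000 / 9.8 = 5.31 mm
Layer 570–400 hPa: Δp = 170 hPa = 17000 Pa, q̄ = 0.001 kg/kg → 0.001 × 17000 / 9.8 = 1.73 mm
Layer 400–200 hPa: Δp = 200 hPa = 20000 Pa, q̄ = 0.00072 kg/kg → 0.00072 × 20000 / 9.8 = 1.47 mm
PW = 7.98 + 5.31 + 1.73 + 1.47 = 16.49 ≈ 16.5 mm.
Precipitation = ε × PW = 0.46 × 16.5 = 7.6 mm.

PW ≈ 16.5 mm; precipitation ≈ 7.6 mm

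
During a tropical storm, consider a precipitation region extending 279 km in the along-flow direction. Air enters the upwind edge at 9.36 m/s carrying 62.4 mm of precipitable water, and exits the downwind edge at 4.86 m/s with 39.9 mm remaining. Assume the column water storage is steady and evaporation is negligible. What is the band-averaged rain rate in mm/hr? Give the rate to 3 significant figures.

Column moisture flux per unit crosswind length is F = V × PW.
Inflow: F_in = 9.36 × 62.4 = 584.064 mm·m/s
Outflow: F_out = 4.86 × 39.9 = 193.914 mm·m/s
Steady-state rate R = (F_in − F_out)/L = (584.064 − 193.914) / 279000 m = 1.398e-03 mm/s.
R = 1.398e-03 × 3600 = 5.03 mm/hr.

R ≈ 5.03 mm/hr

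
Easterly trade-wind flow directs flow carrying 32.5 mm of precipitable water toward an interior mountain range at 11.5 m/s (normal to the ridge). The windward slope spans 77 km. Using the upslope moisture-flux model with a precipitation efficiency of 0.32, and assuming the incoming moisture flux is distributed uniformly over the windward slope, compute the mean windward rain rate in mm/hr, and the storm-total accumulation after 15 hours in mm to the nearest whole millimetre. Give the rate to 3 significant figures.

R ≈ 5.59 mm/hr; total ≈ 84 mm

Incoming column moisture flux per unit ridge length: F = V × PW = 11.5 × 32.5 = 373.75 mm·m/s.
Spread over the 77 km slope with efficiency ε = 0.32: R = ε·F/W = 0.32 × 373.75 / 77000 m = 1.553e-03 mm/s.
R = 1.553e-03 × 3600 = 5.59 mm/hr.
Over 15 h: total = 5.59 × 15 = 83.85 ≈ 84 mm.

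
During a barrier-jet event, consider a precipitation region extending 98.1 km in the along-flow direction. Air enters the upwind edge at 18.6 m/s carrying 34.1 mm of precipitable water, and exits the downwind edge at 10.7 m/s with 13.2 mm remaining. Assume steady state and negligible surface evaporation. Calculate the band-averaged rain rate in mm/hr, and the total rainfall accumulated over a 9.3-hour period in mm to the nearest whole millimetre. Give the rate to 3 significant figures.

Column moisture flux per unit crosswind length is F = V × PW.
Inflow: F_in = 18.6 × 34.1 = 634.26 mm·m/s
Outflow: F_out = 10.7 × 13.2 = 141.24 mm·m/s
Steady-state rate R = (F_in − F_out)/L = (634.26 − 141.24) / 98100 m = 5.026e-03 mm/s.
R = 5.026e-03 × 3600 = 18.1 mm/hr.
Over 9.3 h: total = 18.1 × 9.3 = 168.33 ≈ 168 mm.

R ≈ 18.1 mm/hr; total ≈ 168 mm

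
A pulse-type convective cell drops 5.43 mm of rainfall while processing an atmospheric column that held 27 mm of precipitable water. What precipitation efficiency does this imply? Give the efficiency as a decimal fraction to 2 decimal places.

ε = rainfall / PW = 5.43 / 27 = 0.20.

ε ≈ 0.20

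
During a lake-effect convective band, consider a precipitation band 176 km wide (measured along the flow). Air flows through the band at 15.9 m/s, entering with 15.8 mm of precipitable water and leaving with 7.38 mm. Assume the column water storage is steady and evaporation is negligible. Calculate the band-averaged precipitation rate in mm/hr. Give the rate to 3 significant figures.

Column moisture flux per unit crosswind length is F = V × PW.
Inflow: F_in = 15.9 × 15.8 = 251.22 mm·m/s
Outflow: F_out = 15.9 × 7.38 = 117.342 mm·m/s
Steady-state rate R = (F_in − F_out)/L = (251.22 − 117.342) / 176000 m = 7.607e-04 mm/s.
R = 7.607e-04 × 3600 = 2.74 mm/hr.

R ≈ 2.74 mm/hr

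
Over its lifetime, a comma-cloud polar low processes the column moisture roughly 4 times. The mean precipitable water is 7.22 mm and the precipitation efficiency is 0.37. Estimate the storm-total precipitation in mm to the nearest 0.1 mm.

Each cycle deposits ε × PW = 0.37 × 7.22 = 2.6714 mm.
Over 4 cycles: 4 × 2.6714 = 10.7 mm.

precipitation ≈ 10.7 mm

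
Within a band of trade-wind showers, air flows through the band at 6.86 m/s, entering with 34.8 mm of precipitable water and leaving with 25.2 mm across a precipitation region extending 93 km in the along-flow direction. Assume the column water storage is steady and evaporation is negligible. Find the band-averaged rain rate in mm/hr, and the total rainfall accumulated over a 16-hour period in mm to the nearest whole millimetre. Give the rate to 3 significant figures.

Column moisture flux per unit crosswind length is F = V × PW.
Inflow: F_in = 6.86 × 34.8 = 238.728 mm·m/s
Outflow: F_out = 6.86 × 25.2 = 172.872 mm·m/s
Steady-state rate R = (F_in − F_out)/L = (238.728 − 172.872) / 93000 m = 7.081e-04 mm/s.
R = 7.081e-04 × 3600 = 2.55 mm/hr.
Over 16 h: total = 2.55 × 16 = 40.8 ≈ 41 mm.

R ≈ 2.55 mm/hr; total ≈ 41 mm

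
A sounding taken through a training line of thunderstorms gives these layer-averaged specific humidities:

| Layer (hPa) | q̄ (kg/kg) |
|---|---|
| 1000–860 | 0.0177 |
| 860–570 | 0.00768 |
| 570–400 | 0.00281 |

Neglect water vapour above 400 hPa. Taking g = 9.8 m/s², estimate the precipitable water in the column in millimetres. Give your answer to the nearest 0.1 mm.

Precipitable water is the column-integrated vapour mass per unit area: PW = (1/g) Σ q̄ Δp, with q in kg/kg and Δp in Pa (1 kg/m² of water = 1 mm).
Layer 1000–860 hPa: Δp = 140 hPa = 14000 Pa, q̄ = 0.0177 kg/kg → 0.0177 × 14000 / 9.8 = 25.29 mm
Layer 860–570 hPa: Δp = 290 hPa = 29000 Pa, q̄ = 0.00768 kg/kg → 0.00768 × 29000 / 9.8 = 22.73 mm
Layer 570–400 hPa: Δp = 170 hPa = 17000 Pa, q̄ = 0.00281 kg/kg → 0.00281 × 17000 / 9.8 = 4.87 mm
PW = 25.29 + 22.73 + 4.87 = 52.89 ≈ 52.9 mm.

PW ≈ 52.9 mm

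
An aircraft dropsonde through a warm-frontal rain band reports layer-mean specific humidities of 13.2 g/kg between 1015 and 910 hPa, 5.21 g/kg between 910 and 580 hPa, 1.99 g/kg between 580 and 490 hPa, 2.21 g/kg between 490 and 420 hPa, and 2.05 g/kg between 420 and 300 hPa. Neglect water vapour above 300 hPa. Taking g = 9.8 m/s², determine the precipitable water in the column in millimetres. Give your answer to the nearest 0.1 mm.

PW ≈ 37.6 mm

Precipitable water is the column-integrated vapour mass per unit area: PW = (1/g) Σ q̄ Δp, with q in kg/kg and Δp in Pa (1 kg/m² of water = 1 mm).
Layer 1015–910 hPa: Δp = 105 hPa = 10500 Pa, q̄ = 0.0132 kg/kg → 0.0132 × 10500 / 9.8 = 14.14 mm
Layer 910–580 hPa: Δp = 330 hPa = 33000 Pa, q̄ = 0.00521 kg/kg → 0.00521 × 33000 / 9.8 = 17.54 mm
Layer 580–490 hPa: Δp = 90 hPa = 9000 Pa, q̄ = 0.00199 kg/kg → 0.00199 × 9000 / 9.8 = 1.83 mm
Layer 490–420 hPa: Δp = 70 hPa = 7000 Pa, q̄ = 0.00221 kg/kg → 0.00221 × 7000 / 9.8 = 1.58 mm
Layer 420–300 hPa: Δp = 120 hPa = 12000 Pa, q̄ = 0.00205 kg/kg → 0.00205 × 12000 / 9.8 = 2.51 mm
PW = 14.14 + 17.54 + 1.83 + 1.58 + 2.51 = 37.60 ≈ 37.6 mm.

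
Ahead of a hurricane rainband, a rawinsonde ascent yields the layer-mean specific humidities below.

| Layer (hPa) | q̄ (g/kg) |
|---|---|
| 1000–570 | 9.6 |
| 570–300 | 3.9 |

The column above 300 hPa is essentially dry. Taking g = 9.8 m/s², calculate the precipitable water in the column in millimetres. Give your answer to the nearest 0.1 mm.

PW ≈ 52.9 mm

Precipitable water is the column-integrated vapour mass per unit area: PW = (1/g) Σ q̄ Δp, with q in kg/kg and Δp in Pa (1 kg/m² of water = 1 mm).
Layer 1000–570 hPa: Δp = 430 hPa = 43000 Pa, q̄ = 0.0096 kg/kg → 0.0096 × 43000 / 9.8 = 42.12 mm
Layer 570–300 hPa: Δp = 270 hPa = 27000 Pa, q̄ = 0.0039 kg/kg → 0.0039 × 27000 / 9.8 = 10.74 mm
PW = 42.12 + 10.74 = 52.86 ≈ 52.9 mm.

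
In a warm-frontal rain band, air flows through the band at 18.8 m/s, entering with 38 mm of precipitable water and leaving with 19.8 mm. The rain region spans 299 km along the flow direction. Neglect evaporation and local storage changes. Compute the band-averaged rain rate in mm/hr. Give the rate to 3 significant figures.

Column moisture flux per unit crosswind length is F = V × PW.
Inflow: F_in = 18.8 × 38 = 714.4 mm·m/s
Outflow: F_out = 18.8 × 19.8 = 372.24 mm·m/s
Steady-state rate R = (F_in − F_out)/L = (714.4 − 372.24) / 299000 m = 1.144e-03 mm/s.
R = 1.144e-03 × 3600 = 4.12 mm/hr.

R ≈ 4.12 mm/hr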